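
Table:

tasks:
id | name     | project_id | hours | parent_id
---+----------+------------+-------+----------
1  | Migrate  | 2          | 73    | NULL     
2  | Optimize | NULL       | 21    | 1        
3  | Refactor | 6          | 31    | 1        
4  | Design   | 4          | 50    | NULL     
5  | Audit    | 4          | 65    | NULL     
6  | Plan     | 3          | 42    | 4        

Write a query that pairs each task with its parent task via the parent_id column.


This is a self-join: tasks is joined to a second copy of itself, matching each row's parent_id to another row's id. Use LEFT JOIN so rows with parent_id=NULL are kept.
  - task 1 (Migrate): parent_id=NULL -> NULL
  - task 2 (Optimize): parent_id=1 -> Migrate
  - task 3 (Refactor): parent_id=1 -> Migrate
  - task 4 (Design): parent_id=NULL -> NULL
  - task 5 (Audit): parent_id=NULL -> NULL
  - task 6 (Plan): parent_id=4 -> Design

SQL:
SELECT a.name AS item, b.name AS parent
FROM tasks a
LEFT JOIN tasks b ON a.parent_id = b.id

Result:
item     | parent 
---------+--------
Migrate  | NULL   
Optimize | Migrate
Refactor | Migrate
Design   | NULL   
Audit    | NULL   
Plan     | Design 


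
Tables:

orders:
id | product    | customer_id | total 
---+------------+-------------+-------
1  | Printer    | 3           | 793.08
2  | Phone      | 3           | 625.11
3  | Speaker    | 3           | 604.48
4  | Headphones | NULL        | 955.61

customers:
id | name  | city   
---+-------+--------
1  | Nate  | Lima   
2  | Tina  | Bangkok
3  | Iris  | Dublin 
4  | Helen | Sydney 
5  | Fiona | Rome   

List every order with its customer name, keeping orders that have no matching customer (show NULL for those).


LEFT JOIN keeps every row from orders (the left table); where customer_id has no match in customers, the customer columns become NULL. Walk through each order:
  - order 1 (Printer): customer_id=3 -> matches Iris
  - order 2 (Phone): customer_id=3 -> matches Iris
  - order 3 (Speaker): customer_id=3 -> matches Iris
  - order 4 (Headphones): customer_id=NULL, no match -> kept with NULL
All 4 rows appear; 1 has NULL customer.

SQL:
SELECT a.product, b.name AS customer
FROM orders a
LEFT JOIN customers b ON a.customer_id = b.id

Result:
product    | customer
-----------+---------
Printer    | Iris    
Phone      | Iris    
Speaker    | Iris    
Headphones | NULL    


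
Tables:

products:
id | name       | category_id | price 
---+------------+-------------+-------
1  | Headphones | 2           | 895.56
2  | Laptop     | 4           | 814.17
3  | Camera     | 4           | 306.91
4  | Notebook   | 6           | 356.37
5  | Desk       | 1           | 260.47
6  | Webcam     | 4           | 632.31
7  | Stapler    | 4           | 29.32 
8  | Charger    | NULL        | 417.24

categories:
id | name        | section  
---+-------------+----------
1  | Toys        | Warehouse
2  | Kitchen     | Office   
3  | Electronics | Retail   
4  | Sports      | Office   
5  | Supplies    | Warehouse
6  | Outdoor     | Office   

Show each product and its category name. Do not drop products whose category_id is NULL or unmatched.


LEFT JOIN keeps every row from products (the left table); where category_id has no match in categories, the category columns become NULL. Walk through each product:
  - product 1 (Headphones): category_id=2 -> matches Kitchen
  - product 2 (Laptop): category_id=4 -> matches Sports
  - product 3 (Camera): category_id=4 -> matches Sports
  - product 4 (Notebook): category_id=6 -> matches Outdoor
  - product 5 (Desk): category_id=1 -> matches Toys
  - product 6 (Webcam): category_id=4 -> matches Sports
  - product 7 (Stapler): category_id=4 -> matches Sports
  - product 8 (Charger): category_id=NULL, no match -> kept with NULL
All 8 rows appear; 1 has NULL category.

SQL:
SELECT a.name, b.name AS category
FROM products a
LEFT JOIN categories b ON a.category_id = b.id

Result:
name       | category
-----------+---------
Headphones | Kitchen 
Laptop     | Sports  
Camera     | Sports  
Notebook   | Outdoor 
Desk       | Toys    
Webcam     | Sports  
Stapler    | Sports  
Charger    | NULL    


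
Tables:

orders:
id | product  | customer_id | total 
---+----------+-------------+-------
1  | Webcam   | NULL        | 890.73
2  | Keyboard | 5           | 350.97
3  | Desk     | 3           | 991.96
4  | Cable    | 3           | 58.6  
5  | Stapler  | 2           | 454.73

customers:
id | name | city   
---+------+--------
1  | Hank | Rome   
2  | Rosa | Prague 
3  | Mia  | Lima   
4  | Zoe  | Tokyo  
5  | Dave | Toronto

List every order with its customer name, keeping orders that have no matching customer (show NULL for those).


LEFT JOIN keeps every row from orders (the left table); where customer_id has no match in customers, the customer columns become NULL. Walk through each order:
  - order 1 (Webcam): customer_id=NULL, no match -> kept with NULL
  - order 2 (Keyboard): customer_id=5 -> matches Dave
  - order 3 (Desk): customer_id=3 -> matches Mia
  - order 4 (Cable): customer_id=3 -> matches Mia
  - order 5 (Stapler): customer_id=2 -> matches Rosa
All 5 rows appear; 1 has NULL customer.

SQL:
SELECT a.product, b.name AS customer
FROM orders a
LEFT JOIN customers b ON a.customer_id = b.id

Result:
product  | customer
---------+---------
Webcam   | NULL    
Keyboard | Dave    
Desk     | Mia     
Cable    | Mia     
Stapler  | Rosa    


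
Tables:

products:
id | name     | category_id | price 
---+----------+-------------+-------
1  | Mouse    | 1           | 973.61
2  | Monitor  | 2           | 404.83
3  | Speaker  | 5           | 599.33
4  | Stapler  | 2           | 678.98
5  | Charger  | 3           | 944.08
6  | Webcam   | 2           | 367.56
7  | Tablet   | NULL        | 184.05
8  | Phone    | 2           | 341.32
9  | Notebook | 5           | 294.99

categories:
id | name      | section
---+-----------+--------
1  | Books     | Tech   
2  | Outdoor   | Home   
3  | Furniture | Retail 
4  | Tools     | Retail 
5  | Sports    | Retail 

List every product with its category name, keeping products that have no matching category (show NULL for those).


LEFT JOIN keeps every row from products (the left table); where category_id has no match in categories, the category columns become NULL. Walk through each product:
  - product 1 (Mouse): category_id=1 -> matches Books
  - product 2 (Monitor): category_id=2 -> matches Outdoor
  - product 3 (Speaker): category_id=5 -> matches Sports
  - product 4 (Stapler): category_id=2 -> matches Outdoor
  - product 5 (Charger): category_id=3 -> matches Furniture
  - product 6 (Webcam): category_id=2 -> matches Outdoor
  - product 7 (Tablet): category_id=NULL, no match -> kept with NULL
  - product 8 (Phone): category_id=2 -> matches Outdoor
  - product 9 (Notebook): category_id=5 -> matches Sports
All 9 rows appear; 1 has NULL category.

SQL:
SELECT a.name, b.name AS category
FROM products a
LEFT JOIN categories b ON a.category_id = b.id

Result:
name     | category 
---------+----------
Mouse    | Books    
Monitor  | Outdoor  
Speaker  | Sports   
Stapler  | Outdoor  
Charger  | Furniture
Webcam   | Outdoor  
Tablet   | NULL     
Phone    | Outdoor  
Notebook | Sports   


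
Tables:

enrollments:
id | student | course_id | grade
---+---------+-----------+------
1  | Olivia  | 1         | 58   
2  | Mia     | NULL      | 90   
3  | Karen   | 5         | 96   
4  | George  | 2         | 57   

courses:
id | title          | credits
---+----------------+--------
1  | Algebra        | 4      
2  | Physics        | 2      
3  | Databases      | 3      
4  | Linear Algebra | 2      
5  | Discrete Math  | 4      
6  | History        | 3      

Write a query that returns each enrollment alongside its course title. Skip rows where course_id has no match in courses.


INNER JOIN keeps only enrollments rows whose course_id matches an id in courses. Walk through each enrollment:
  - enrollment 1 (Olivia): course_id=1 -> matches Algebra
  - enrollment 2 (Mia): course_id=NULL, no match -> dropped
  - enrollment 3 (Karen): course_id=5 -> matches Discrete Math
  - enrollment 4 (George): course_id=2 -> matches Physics
So 1 of 4 rows is dropped.

SQL:
SELECT a.student, b.title AS course
FROM enrollments a
INNER JOIN courses b ON a.course_id = b.id

Result:
student | course       
--------+--------------
Olivia  | Algebra      
Karen   | Discrete Math
George  | Physics      


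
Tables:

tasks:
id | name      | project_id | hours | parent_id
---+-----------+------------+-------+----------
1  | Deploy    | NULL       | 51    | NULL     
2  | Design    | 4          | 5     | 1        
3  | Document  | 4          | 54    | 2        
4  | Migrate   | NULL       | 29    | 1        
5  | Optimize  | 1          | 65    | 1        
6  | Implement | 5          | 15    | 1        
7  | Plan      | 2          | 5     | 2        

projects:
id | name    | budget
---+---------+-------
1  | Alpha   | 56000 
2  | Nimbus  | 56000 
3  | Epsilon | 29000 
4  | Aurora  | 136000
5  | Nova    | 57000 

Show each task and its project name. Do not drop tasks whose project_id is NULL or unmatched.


LEFT JOIN keeps every row from tasks (the left table); where project_id has no match in projects, the project columns become NULL. Walk through each task:
  - task 1 (Deploy): project_id=NULL, no match -> kept with NULL
  - task 2 (Design): project_id=4 -> matches Aurora
  - task 3 (Document): project_id=4 -> matches Aurora
  - task 4 (Migrate): project_id=NULL, no match -> kept with NULL
  - task 5 (Optimize): project_id=1 -> matches Alpha
  - task 6 (Implement): project_id=5 -> matches Nova
  - task 7 (Plan): project_id=2 -> matches Nimbus
All 7 rows appear; 2 have NULL project.

SQL:
SELECT a.name, b.name AS project
FROM tasks a
LEFT JOIN projects b ON a.project_id = b.id

Result:
name      | project
----------+--------
Deploy    | NULL   
Design    | Aurora 
Document  | Aurora 
Migrate   | NULL   
Optimize  | Alpha  
Implement | Nova   
Plan      | Nimbus 


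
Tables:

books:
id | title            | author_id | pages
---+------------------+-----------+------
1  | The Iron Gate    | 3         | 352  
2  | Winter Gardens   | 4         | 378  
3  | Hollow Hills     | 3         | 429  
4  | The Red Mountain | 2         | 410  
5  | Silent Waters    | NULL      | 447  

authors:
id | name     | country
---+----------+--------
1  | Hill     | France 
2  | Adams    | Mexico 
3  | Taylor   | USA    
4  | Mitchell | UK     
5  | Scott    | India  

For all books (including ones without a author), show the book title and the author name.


LEFT JOIN keeps every row from books (the left table); where author_id has no match in authors, the author columns become NULL. Walk through each book:
  - book 1 (The Iron Gate): author_id=3 -> matches Taylor
  - book 2 (Winter Gardens): author_id=4 -> matches Mitchell
  - book 3 (Hollow Hills): author_id=3 -> matches Taylor
  - book 4 (The Red Mountain): author_id=2 -> matches Adams
  - book 5 (Silent Waters): author_id=NULL, no match -> kept with NULL
All 5 rows appear; 1 has NULL author.

SQL:
SELECT a.title, b.name AS author
FROM books a
LEFT JOIN authors b ON a.author_id = b.id

Result:
title            | author  
-----------------+---------
The Iron Gate    | Taylor  
Winter Gardens   | Mitchell
Hollow Hills     | Taylor  
The Red Mountain | Adams   
Silent Waters    | NULL    


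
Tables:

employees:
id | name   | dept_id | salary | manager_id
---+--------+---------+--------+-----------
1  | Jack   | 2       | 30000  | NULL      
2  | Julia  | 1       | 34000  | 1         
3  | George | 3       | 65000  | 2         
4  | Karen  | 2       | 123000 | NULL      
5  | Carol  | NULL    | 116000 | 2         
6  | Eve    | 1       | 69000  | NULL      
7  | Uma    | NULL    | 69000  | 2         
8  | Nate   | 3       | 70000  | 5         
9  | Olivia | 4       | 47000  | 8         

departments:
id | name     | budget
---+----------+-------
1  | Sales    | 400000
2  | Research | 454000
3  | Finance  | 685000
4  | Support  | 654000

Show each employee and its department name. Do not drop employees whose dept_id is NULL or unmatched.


LEFT JOIN keeps every row from employees (the left table); where dept_id has no match in departments, the department columns become NULL. Walk through each employee:
  - employee 1 (Jack): dept_id=2 -> matches Research
  - employee 2 (Julia): dept_id=1 -> matches Sales
  - employee 3 (George): dept_id=3 -> matches Finance
  - employee 4 (Karen): dept_id=2 -> matches Research
  - employee 5 (Carol): dept_id=NULL, no match -> kept with NULL
  - employee 6 (Eve): dept_id=1 -> matches Sales
  - employee 7 (Uma): dept_id=NULL, no match -> kept with NULL
  - employee 8 (Nate): dept_id=3 -> matches Finance
  - employee 9 (Olivia): dept_id=4 -> matches Support
All 9 rows appear; 2 have NULL department.

SQL:
SELECT a.name, b.name AS department
FROM employees a
LEFT JOIN departments b ON a.dept_id = b.id

Result:
name   | department
-------+-----------
Jack   | Research  
Julia  | Sales     
George | Finance   
Karen  | Research  
Carol  | NULL      
Eve    | Sales     
Uma    | NULL      
Nate   | Finance   
Olivia | Support   


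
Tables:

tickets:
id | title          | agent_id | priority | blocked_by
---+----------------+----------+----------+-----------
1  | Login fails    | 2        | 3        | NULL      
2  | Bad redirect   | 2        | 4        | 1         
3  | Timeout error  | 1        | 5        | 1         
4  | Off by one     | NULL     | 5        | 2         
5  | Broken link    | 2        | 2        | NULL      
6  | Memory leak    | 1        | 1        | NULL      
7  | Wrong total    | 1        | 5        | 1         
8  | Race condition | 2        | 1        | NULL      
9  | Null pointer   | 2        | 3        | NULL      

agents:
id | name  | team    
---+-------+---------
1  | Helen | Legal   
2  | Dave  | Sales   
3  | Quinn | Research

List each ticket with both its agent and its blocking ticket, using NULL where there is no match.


Two LEFT JOINs from the same base table tickets: one to agents via agent_id, one to tickets itself via blocked_by. Both are LEFT so every ticket is preserved.
Match against agents:
  - ticket 1 (Login fails): agent_id=2 -> matches Dave
  - ticket 2 (Bad redirect): agent_id=2 -> matches Dave
  - ticket 3 (Timeout error): agent_id=1 -> matches Helen
  - ticket 4 (Off by one): agent_id=NULL, no match -> kept with NULL
  - ticket 5 (Broken link): agent_id=2 -> matches Dave
  - ticket 6 (Memory leak): agent_id=1 -> matches Helen
  - ticket 7 (Wrong total): agent_id=1 -> matches Helen
  - ticket 8 (Race condition): agent_id=2 -> matches Dave
  - ticket 9 (Null pointer): agent_id=2 -> matches Dave
Match against tickets (self):
  - ticket 1 (Login fails): blocked_by=NULL -> NULL
  - ticket 2 (Bad redirect): blocked_by=1 -> Login fails
  - ticket 3 (Timeout error): blocked_by=1 -> Login fails
  - ticket 4 (Off by one): blocked_by=2 -> Bad redirect
  - ticket 5 (Broken link): blocked_by=NULL -> NULL
  - ticket 6 (Memory leak): blocked_by=NULL -> NULL
  - ticket 7 (Wrong total): blocked_by=1 -> Login fails
  - ticket 8 (Race condition): blocked_by=NULL -> NULL
  - ticket 9 (Null pointer): blocked_by=NULL -> NULL

SQL:
SELECT a.title, b.name AS agent, c.title AS blocked_by
FROM tickets a
LEFT JOIN agents b ON a.agent_id = b.id
LEFT JOIN tickets c ON a.blocked_by = c.id

Result:
title          | agent | blocked_by  
---------------+-------+-------------
Login fails    | Dave  | NULL        
Bad redirect   | Dave  | Login fails 
Timeout error  | Helen | Login fails 
Off by one     | NULL  | Bad redirect
Broken link    | Dave  | NULL        
Memory leak    | Helen | NULL        
Wrong total    | Helen | Login fails 
Race condition | Dave  | NULL        
Null pointer   | Dave  | NULL        


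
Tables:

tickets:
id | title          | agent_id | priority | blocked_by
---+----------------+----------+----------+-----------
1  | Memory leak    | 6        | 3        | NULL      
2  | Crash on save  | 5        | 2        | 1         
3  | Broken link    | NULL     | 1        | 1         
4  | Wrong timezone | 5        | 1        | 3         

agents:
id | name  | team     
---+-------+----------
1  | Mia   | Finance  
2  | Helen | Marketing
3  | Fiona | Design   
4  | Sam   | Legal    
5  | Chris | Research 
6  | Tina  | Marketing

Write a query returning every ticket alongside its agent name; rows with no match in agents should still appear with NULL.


LEFT JOIN keeps every row from tickets (the left table); where agent_id has no match in agents, the agent columns become NULL. Walk through each ticket:
  - ticket 1 (Memory leak): agent_id=6 -> matches Tina
  - ticket 2 (Crash on save): agent_id=5 -> matches Chris
  - ticket 3 (Broken link): agent_id=NULL, no match -> kept with NULL
  - ticket 4 (Wrong timezone): agent_id=5 -> matches Chris
All 4 rows appear; 1 has NULL agent.

SQL:
SELECT a.title, b.name AS agent
FROM tickets a
LEFT JOIN agents b ON a.agent_id = b.id

Result:
title          | agent
---------------+------
Memory leak    | Tina 
Crash on save  | Chris
Broken link    | NULL 
Wrong timezone | Chris


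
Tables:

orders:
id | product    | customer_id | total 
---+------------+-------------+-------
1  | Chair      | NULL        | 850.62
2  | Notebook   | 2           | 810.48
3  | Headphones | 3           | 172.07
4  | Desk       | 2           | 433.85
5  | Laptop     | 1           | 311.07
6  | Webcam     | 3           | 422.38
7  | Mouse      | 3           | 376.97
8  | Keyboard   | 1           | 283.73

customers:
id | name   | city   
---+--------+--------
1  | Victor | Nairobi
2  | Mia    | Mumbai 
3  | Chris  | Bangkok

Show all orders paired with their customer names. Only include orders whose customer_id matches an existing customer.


INNER JOIN keeps only orders rows whose customer_id matches an id in customers. Walk through each order:
  - order 1 (Chair): customer_id=NULL, no match -> dropped
  - order 2 (Notebook): customer_id=2 -> matches Mia
  - order 3 (Headphones): customer_id=3 -> matches Chris
  - order 4 (Desk): customer_id=2 -> matches Mia
  - order 5 (Laptop): customer_id=1 -> matches Victor
  - order 6 (Webcam): customer_id=3 -> matches Chris
  - order 7 (Mouse): customer_id=3 -> matches Chris
  - order 8 (Keyboard): customer_id=1 -> matches Victor
So 1 of 8 rows is dropped.

SQL:
SELECT a.product, b.name AS customer
FROM orders a
INNER JOIN customers b ON a.customer_id = b.id

Result:
product    | customer
-----------+---------
Notebook   | Mia     
Headphones | Chris   
Desk       | Mia     
Laptop     | Victor  
Webcam     | Chris   
Mouse      | Chris   
Keyboard   | Victor  


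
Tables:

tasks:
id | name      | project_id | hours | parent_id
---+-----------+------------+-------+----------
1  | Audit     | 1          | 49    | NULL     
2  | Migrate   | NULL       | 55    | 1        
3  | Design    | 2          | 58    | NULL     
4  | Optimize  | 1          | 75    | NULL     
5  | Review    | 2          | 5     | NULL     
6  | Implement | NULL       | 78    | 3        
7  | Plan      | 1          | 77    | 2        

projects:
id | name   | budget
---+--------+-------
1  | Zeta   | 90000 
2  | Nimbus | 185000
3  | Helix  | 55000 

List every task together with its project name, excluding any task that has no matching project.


INNER JOIN keeps only tasks rows whose project_id matches an id in projects. Walk through each task:
  - task 1 (Audit): project_id=1 -> matches Zeta
  - task 2 (Migrate): project_id=NULL, no match -> dropped
  - task 3 (Design): project_id=2 -> matches Nimbus
  - task 4 (Optimize): project_id=1 -> matches Zeta
  - task 5 (Review): project_id=2 -> matches Nimbus
  - task 6 (Implement): project_id=NULL, no match -> dropped
  - task 7 (Plan): project_id=1 -> matches Zeta
So 2 of 7 rows are dropped.

SQL:
SELECT a.name, b.name AS project
FROM tasks a
INNER JOIN projects b ON a.project_id = b.id

Result:
name     | project
---------+--------
Audit    | Zeta   
Design   | Nimbus 
Optimize | Zeta   
Review   | Nimbus 
Plan     | Zeta   


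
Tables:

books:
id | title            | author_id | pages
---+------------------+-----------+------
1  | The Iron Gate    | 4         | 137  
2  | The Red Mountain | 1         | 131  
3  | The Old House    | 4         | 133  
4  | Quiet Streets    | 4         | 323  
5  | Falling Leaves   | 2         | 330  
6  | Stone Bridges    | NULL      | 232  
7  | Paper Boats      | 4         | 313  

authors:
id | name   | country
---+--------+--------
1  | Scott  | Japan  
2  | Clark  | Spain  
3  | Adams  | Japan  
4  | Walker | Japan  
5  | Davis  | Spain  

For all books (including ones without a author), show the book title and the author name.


LEFT JOIN keeps every row from books (the left table); where author_id has no match in authors, the author columns become NULL. Walk through each book:
  - book 1 (The Iron Gate): author_id=4 -> matches Walker
  - book 2 (The Red Mountain): author_id=1 -> matches Scott
  - book 3 (The Old House): author_id=4 -> matches Walker
  - book 4 (Quiet Streets): author_id=4 -> matches Walker
  - book 5 (Falling Leaves): author_id=2 -> matches Clark
  - book 6 (Stone Bridges): author_id=NULL, no match -> kept with NULL
  - book 7 (Paper Boats): author_id=4 -> matches Walker
All 7 rows appear; 1 has NULL author.

SQL:
SELECT a.title, b.name AS author
FROM books a
LEFT JOIN authors b ON a.author_id = b.id

Result:
title            | author
-----------------+-------
The Iron Gate    | Walker
The Red Mountain | Scott 
The Old House    | Walker
Quiet Streets    | Walker
Falling Leaves   | Clark 
Stone Bridges    | NULL  
Paper Boats      | Walker


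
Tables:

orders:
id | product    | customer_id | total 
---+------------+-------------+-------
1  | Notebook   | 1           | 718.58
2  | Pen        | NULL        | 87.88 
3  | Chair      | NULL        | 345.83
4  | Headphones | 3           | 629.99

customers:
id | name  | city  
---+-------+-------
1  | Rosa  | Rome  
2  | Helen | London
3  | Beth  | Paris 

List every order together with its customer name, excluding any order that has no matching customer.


INNER JOIN keeps only orders rows whose customer_id matches an id in customers. Walk through each order:
  - order 1 (Notebook): customer_id=1 -> matches Rosa
  - order 2 (Pen): customer_id=NULL, no match -> dropped
  - order 3 (Chair): customer_id=NULL, no match -> dropped
  - order 4 (Headphones): customer_id=3 -> matches Beth
So 2 of 4 rows are dropped.

SQL:
SELECT a.product, b.name AS customer
FROM orders a
INNER JOIN customers b ON a.customer_id = b.id

Result:
product    | customer
-----------+---------
Notebook   | Rosa    
Headphones | Beth    


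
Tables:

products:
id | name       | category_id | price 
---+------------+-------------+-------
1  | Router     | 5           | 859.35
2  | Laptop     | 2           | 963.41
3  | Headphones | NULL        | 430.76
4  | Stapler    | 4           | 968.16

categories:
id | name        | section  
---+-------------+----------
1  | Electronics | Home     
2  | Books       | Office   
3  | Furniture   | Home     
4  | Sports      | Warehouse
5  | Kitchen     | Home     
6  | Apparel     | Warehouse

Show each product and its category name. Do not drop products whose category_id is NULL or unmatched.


LEFT JOIN keeps every row from products (the left table); where category_id has no match in categories, the category columns become NULL. Walk through each product:
  - product 1 (Router): category_id=5 -> matches Kitchen
  - product 2 (Laptop): category_id=2 -> matches Books
  - product 3 (Headphones): category_id=NULL, no match -> kept with NULL
  - product 4 (Stapler): category_id=4 -> matches Sports
All 4 rows appear; 1 has NULL category.

SQL:
SELECT a.name, b.name AS category
FROM products a
LEFT JOIN categories b ON a.category_id = b.id

Result:
name       | category
-----------+---------
Router     | Kitchen 
Laptop     | Books   
Headphones | NULL    
Stapler    | Sports  


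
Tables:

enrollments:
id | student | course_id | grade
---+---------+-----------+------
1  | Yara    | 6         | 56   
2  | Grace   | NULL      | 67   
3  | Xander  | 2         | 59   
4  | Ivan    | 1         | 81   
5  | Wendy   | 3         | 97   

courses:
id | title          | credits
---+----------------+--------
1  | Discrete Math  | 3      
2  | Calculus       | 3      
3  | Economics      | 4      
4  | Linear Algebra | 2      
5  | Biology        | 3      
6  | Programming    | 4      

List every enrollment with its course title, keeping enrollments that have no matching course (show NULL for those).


LEFT JOIN keeps every row from enrollments (the left table); where course_id has no match in courses, the course columns become NULL. Walk through each enrollment:
  - enrollment 1 (Yara): course_id=6 -> matches Programming
  - enrollment 2 (Grace): course_id=NULL, no match -> kept with NULL
  - enrollment 3 (Xander): course_id=2 -> matches Calculus
  - enrollment 4 (Ivan): course_id=1 -> matches Discrete Math
  - enrollment 5 (Wendy): course_id=3 -> matches Economics
All 5 rows appear; 1 has NULL course.

SQL:
SELECT a.student, b.title AS course
FROM enrollments a
LEFT JOIN courses b ON a.course_id = b.id

Result:
student | course       
--------+--------------
Yara    | Programming  
Grace   | NULL         
Xander  | Calculus     
Ivan    | Discrete Math
Wendy   | Economics    


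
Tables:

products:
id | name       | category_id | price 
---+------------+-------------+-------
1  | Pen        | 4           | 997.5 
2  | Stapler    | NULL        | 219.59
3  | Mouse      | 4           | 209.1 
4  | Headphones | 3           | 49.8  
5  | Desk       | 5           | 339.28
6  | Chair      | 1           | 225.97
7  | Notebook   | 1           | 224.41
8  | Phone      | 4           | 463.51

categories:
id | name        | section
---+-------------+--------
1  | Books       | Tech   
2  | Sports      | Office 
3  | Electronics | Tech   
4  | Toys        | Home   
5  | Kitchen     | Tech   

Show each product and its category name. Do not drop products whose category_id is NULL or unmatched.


LEFT JOIN keeps every row from products (the left table); where category_id has no match in categories, the category columns become NULL. Walk through each product:
  - product 1 (Pen): category_id=4 -> matches Toys
  - product 2 (Stapler): category_id=NULL, no match -> kept with NULL
  - product 3 (Mouse): category_id=4 -> matches Toys
  - product 4 (Headphones): category_id=3 -> matches Electronics
  - product 5 (Desk): category_id=5 -> matches Kitchen
  - product 6 (Chair): category_id=1 -> matches Books
  - product 7 (Notebook): category_id=1 -> matches Books
  - product 8 (Phone): category_id=4 -> matches Toys
All 8 rows appear; 1 has NULL category.

SQL:
SELECT a.name, b.name AS category
FROM products a
LEFT JOIN categories b ON a.category_id = b.id

Result:
name       | category   
-----------+------------
Pen        | Toys       
Stapler    | NULL       
Mouse      | Toys       
Headphones | Electronics
Desk       | Kitchen    
Chair      | Books      
Notebook   | Books      
Phone      | Toys       


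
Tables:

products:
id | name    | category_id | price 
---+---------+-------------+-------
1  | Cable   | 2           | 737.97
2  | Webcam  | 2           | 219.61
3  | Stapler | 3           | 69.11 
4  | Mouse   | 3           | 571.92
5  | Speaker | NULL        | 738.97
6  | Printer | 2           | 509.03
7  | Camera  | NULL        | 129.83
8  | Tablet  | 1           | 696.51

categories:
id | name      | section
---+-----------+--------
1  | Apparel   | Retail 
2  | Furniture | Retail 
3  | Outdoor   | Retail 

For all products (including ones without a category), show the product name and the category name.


LEFT JOIN keeps every row from products (the left table); where category_id has no match in categories, the category columns become NULL. Walk through each product:
  - product 1 (Cable): category_id=2 -> matches Furniture
  - product 2 (Webcam): category_id=2 -> matches Furniture
  - product 3 (Stapler): category_id=3 -> matches Outdoor
  - product 4 (Mouse): category_id=3 -> matches Outdoor
  - product 5 (Speaker): category_id=NULL, no match -> kept with NULL
  - product 6 (Printer): category_id=2 -> matches Furniture
  - product 7 (Camera): category_id=NULL, no match -> kept with NULL
  - product 8 (Tablet): category_id=1 -> matches Apparel
All 8 rows appear; 2 have NULL category.

SQL:
SELECT a.name, b.name AS category
FROM products a
LEFT JOIN categories b ON a.category_id = b.id

Result:
name    | category 
--------+----------
Cable   | Furniture
Webcam  | Furniture
Stapler | Outdoor  
Mouse   | Outdoor  
Speaker | NULL     
Printer | Furniture
Camera  | NULL     
Tablet  | Apparel  


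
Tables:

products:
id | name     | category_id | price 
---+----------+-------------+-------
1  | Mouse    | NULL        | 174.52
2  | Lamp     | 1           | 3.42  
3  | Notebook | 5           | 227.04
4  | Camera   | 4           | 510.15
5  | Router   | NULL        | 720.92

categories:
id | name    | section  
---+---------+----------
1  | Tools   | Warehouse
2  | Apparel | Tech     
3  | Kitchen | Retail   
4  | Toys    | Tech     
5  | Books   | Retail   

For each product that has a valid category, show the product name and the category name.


INNER JOIN keeps only products rows whose category_id matches an id in categories. Walk through each product:
  - product 1 (Mouse): category_id=NULL, no match -> dropped
  - product 2 (Lamp): category_id=1 -> matches Tools
  - product 3 (Notebook): category_id=5 -> matches Books
  - product 4 (Camera): category_id=4 -> matches Toys
  - product 5 (Router): category_id=NULL, no match -> dropped
So 2 of 5 rows are dropped.

SQL:
SELECT a.name, b.name AS category
FROM products a
INNER JOIN categories b ON a.category_id = b.id

Result:
name     | category
---------+---------
Lamp     | Tools   
Notebook | Books   
Camera   | Toys    


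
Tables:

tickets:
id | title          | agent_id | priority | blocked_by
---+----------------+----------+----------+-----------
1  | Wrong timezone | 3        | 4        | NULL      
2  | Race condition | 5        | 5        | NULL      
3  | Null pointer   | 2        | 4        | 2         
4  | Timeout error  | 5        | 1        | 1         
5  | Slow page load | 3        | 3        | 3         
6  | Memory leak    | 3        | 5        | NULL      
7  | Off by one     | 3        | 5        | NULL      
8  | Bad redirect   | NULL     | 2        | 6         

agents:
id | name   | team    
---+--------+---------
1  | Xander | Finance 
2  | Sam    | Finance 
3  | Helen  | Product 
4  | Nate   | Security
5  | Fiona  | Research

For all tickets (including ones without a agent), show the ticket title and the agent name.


LEFT JOIN keeps every row from tickets (the left table); where agent_id has no match in agents, the agent columns become NULL. Walk through each ticket:
  - ticket 1 (Wrong timezone): agent_id=3 -> matches Helen
  - ticket 2 (Race condition): agent_id=5 -> matches Fiona
  - ticket 3 (Null pointer): agent_id=2 -> matches Sam
  - ticket 4 (Timeout error): agent_id=5 -> matches Fiona
  - ticket 5 (Slow page load): agent_id=3 -> matches Helen
  - ticket 6 (Memory leak): agent_id=3 -> matches Helen
  - ticket 7 (Off by one): agent_id=3 -> matches Helen
  - ticket 8 (Bad redirect): agent_id=NULL, no match -> kept with NULL
All 8 rows appear; 1 has NULL agent.

SQL:
SELECT a.title, b.name AS agent
FROM tickets a
LEFT JOIN agents b ON a.agent_id = b.id

Result:
title          | agent
---------------+------
Wrong timezone | Helen
Race condition | Fiona
Null pointer   | Sam  
Timeout error  | Fiona
Slow page load | Helen
Memory leak    | Helen
Off by one     | Helen
Bad redirect   | NULL 


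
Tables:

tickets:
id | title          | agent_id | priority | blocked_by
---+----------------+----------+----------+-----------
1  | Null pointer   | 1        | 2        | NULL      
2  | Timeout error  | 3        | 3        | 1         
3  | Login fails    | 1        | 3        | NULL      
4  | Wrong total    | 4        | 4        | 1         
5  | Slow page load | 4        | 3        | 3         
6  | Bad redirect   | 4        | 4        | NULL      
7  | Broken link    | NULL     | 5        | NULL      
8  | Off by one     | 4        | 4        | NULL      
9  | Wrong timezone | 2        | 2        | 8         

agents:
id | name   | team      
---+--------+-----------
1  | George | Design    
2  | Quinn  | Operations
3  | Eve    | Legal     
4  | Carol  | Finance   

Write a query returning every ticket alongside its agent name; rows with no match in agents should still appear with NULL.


LEFT JOIN keeps every row from tickets (the left table); where agent_id has no match in agents, the agent columns become NULL. Walk through each ticket:
  - ticket 1 (Null pointer): agent_id=1 -> matches George
  - ticket 2 (Timeout error): agent_id=3 -> matches Eve
  - ticket 3 (Login fails): agent_id=1 -> matches George
  - ticket 4 (Wrong total): agent_id=4 -> matches Carol
  - ticket 5 (Slow page load): agent_id=4 -> matches Carol
  - ticket 6 (Bad redirect): agent_id=4 -> matches Carol
  - ticket 7 (Broken link): agent_id=NULL, no match -> kept with NULL
  - ticket 8 (Off by one): agent_id=4 -> matches Carol
  - ticket 9 (Wrong timezone): agent_id=2 -> matches Quinn
All 9 rows appear; 1 has NULL agent.

SQL:
SELECT a.title, b.name AS agent
FROM tickets a
LEFT JOIN agents b ON a.agent_id = b.id

Result:
title          | agent 
---------------+-------
Null pointer   | George
Timeout error  | Eve   
Login fails    | George
Wrong total    | Carol 
Slow page load | Carol 
Bad redirect   | Carol 
Broken link    | NULL  
Off by one     | Carol 
Wrong timezone | Quinn 


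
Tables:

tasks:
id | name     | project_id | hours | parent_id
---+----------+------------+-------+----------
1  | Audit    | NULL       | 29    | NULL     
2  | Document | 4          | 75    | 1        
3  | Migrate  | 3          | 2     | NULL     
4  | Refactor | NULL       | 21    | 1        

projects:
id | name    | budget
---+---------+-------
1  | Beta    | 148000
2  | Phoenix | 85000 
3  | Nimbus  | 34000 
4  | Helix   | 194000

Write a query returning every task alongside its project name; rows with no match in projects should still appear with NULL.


LEFT JOIN keeps every row from tasks (the left table); where project_id has no match in projects, the project columns become NULL. Walk through each task:
  - task 1 (Audit): project_id=NULL, no match -> kept with NULL
  - task 2 (Document): project_id=4 -> matches Helix
  - task 3 (Migrate): project_id=3 -> matches Nimbus
  - task 4 (Refactor): project_id=NULL, no match -> kept with NULL
All 4 rows appear; 2 have NULL project.

SQL:
SELECT a.name, b.name AS project
FROM tasks a
LEFT JOIN projects b ON a.project_id = b.id

Result:
name     | project
---------+--------
Audit    | NULL   
Document | Helix  
Migrate  | Nimbus 
Refactor | NULL   


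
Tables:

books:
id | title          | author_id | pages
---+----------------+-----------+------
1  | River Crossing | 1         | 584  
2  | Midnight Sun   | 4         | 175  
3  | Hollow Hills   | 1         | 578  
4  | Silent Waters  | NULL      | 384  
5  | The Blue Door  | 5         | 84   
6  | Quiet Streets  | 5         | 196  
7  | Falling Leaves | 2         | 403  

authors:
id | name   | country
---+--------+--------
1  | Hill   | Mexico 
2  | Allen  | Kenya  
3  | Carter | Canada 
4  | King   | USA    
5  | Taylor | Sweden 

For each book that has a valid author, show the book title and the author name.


INNER JOIN keeps only books rows whose author_id matches an id in authors. Walk through each book:
  - book 1 (River Crossing): author_id=1 -> matches Hill
  - book 2 (Midnight Sun): author_id=4 -> matches King
  - book 3 (Hollow Hills): author_id=1 -> matches Hill
  - book 4 (Silent Waters): author_id=NULL, no match -> dropped
  - book 5 (The Blue Door): author_id=5 -> matches Taylor
  - book 6 (Quiet Streets): author_id=5 -> matches Taylor
  - book 7 (Falling Leaves): author_id=2 -> matches Allen
So 1 of 7 rows is dropped.

SQL:
SELECT a.title, b.name AS author
FROM books a
INNER JOIN authors b ON a.author_id = b.id

Result:
title          | author
---------------+-------
River Crossing | Hill  
Midnight Sun   | King  
Hollow Hills   | Hill  
The Blue Door  | Taylor
Quiet Streets  | Taylor
Falling Leaves | Allen 


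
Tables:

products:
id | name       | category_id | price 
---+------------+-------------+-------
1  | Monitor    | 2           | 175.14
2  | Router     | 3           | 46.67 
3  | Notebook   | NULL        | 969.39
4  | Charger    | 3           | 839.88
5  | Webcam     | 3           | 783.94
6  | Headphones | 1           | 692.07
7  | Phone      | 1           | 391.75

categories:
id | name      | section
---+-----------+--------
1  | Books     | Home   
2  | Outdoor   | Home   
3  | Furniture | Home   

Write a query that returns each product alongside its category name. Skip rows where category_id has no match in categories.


INNER JOIN keeps only products rows whose category_id matches an id in categories. Walk through each product:
  - product 1 (Monitor): category_id=2 -> matches Outdoor
  - product 2 (Router): category_id=3 -> matches Furniture
  - product 3 (Notebook): category_id=NULL, no match -> dropped
  - product 4 (Charger): category_id=3 -> matches Furniture
  - product 5 (Webcam): category_id=3 -> matches Furniture
  - product 6 (Headphones): category_id=1 -> matches Books
  - product 7 (Phone): category_id=1 -> matches Books
So 1 of 7 rows is dropped.

SQL:
SELECT a.name, b.name AS category
FROM products a
INNER JOIN categories b ON a.category_id = b.id

Result:
name       | category 
-----------+----------
Monitor    | Outdoor  
Router     | Furniture
Charger    | Furniture
Webcam     | Furniture
Headphones | Books    
Phone      | Books    


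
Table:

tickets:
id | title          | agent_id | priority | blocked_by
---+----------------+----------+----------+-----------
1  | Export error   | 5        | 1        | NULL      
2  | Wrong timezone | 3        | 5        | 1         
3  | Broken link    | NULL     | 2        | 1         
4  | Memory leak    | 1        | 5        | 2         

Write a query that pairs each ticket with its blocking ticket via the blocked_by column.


This is a self-join: tickets is joined to a second copy of itself, matching each row's blocked_by to another row's id. Use LEFT JOIN so rows with blocked_by=NULL are kept.
  - ticket 1 (Export error): blocked_by=NULL -> NULL
  - ticket 2 (Wrong timezone): blocked_by=1 -> Export error
  - ticket 3 (Broken link): blocked_by=1 -> Export error
  - ticket 4 (Memory leak): blocked_by=2 -> Wrong timezone

SQL:
SELECT a.title AS item, b.title AS blocked_by
FROM tickets a
LEFT JOIN tickets b ON a.blocked_by = b.id

Result:
item           | blocked_by    
---------------+---------------
Export error   | NULL          
Wrong timezone | Export error  
Broken link    | Export error  
Memory leak    | Wrong timezone


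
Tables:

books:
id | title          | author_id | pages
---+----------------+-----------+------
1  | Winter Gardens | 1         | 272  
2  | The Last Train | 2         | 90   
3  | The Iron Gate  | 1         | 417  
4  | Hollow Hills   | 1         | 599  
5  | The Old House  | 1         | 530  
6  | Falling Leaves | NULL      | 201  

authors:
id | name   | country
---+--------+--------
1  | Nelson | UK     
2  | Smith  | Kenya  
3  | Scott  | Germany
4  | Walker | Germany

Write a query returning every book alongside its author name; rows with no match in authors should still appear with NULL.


LEFT JOIN keeps every row from books (the left table); where author_id has no match in authors, the author columns become NULL. Walk through each book:
  - book 1 (Winter Gardens): author_id=1 -> matches Nelson
  - book 2 (The Last Train): author_id=2 -> matches Smith
  - book 3 (The Iron Gate): author_id=1 -> matches Nelson
  - book 4 (Hollow Hills): author_id=1 -> matches Nelson
  - book 5 (The Old House): author_id=1 -> matches Nelson
  - book 6 (Falling Leaves): author_id=NULL, no match -> kept with NULL
All 6 rows appear; 1 has NULL author.

SQL:
SELECT a.title, b.name AS author
FROM books a
LEFT JOIN authors b ON a.author_id = b.id

Result:
title          | author
---------------+-------
Winter Gardens | Nelson
The Last Train | Smith 
The Iron Gate  | Nelson
Hollow Hills   | Nelson
The Old House  | Nelson
Falling Leaves | NULL  
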